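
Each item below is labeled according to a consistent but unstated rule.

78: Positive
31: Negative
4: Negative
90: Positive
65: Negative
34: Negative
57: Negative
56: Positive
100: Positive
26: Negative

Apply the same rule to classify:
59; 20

Negative, Negative

One predicate separates the groups cleanly: even AND at least 56.
59 — 59 is odd, 59 ≥ 56, hence Negative. 20 — 20 is even, 20 < 56, hence Negative.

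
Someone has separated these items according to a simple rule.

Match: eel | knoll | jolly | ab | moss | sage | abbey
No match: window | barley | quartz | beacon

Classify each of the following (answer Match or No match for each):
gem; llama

The rule appears to be: length ≤ 5.
gem: Match (length 3). llama: Match (length 5).

Match, Match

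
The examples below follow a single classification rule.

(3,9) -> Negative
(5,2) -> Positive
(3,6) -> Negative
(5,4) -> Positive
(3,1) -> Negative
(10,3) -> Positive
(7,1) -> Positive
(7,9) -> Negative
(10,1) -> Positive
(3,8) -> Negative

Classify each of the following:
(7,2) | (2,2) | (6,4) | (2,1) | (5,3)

Positive, Negative, Positive, Negative, Positive

Every 'Positive' example satisfies: first > second AND sum ≥ 7. None of the 'Negative' examples do.
(7,2) — 7 > 2, 7+2 = 9, hence Positive.
(2,2) — 2 = 2, 2+2 = 4, hence Negative.
(6,4) — 6 > 4, 6+4 = 10, hence Positive.
(2,1) — 2 > 1, 2+1 = 3, hence Negative.
(5,3) — 5 > 3, 5+3 = 8, hence Positive.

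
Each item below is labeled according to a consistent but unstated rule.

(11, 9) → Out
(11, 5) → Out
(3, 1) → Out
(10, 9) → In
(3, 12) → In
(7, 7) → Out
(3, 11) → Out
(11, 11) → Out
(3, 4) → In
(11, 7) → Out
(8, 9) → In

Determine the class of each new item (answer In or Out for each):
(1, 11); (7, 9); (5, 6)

Out, Out, In

The rule appears to be: sum is odd.
Out: (1, 11), since 1+11 = 12. Out: (7, 9), since 7+9 = 16. In: (5, 6), since 5+6 = 11.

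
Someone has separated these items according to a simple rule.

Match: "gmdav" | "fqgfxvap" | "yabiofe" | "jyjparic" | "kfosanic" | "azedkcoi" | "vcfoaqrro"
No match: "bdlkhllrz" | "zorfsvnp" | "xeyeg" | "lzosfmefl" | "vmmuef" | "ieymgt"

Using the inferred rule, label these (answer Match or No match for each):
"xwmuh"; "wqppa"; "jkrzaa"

Looking at the examples, the only property every 'Match' case has and every 'No match' case lacks is: contains 'a'.
"xwmuh": No match (no 'a'). "wqppa": Match (has 'a'). "jkrzaa": Match (has 'a').

No match, Match, Match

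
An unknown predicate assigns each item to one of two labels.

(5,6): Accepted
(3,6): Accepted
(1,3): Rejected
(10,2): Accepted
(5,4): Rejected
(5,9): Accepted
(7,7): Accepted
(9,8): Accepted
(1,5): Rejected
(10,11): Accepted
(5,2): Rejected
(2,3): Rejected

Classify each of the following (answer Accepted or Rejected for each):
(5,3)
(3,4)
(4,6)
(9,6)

Rejected, Rejected, Accepted, Accepted

Every 'Accepted' example satisfies: max ≥ 6. None of the 'Rejected' examples do.
(5,3): max 5 — fails this test, so Rejected.
(3,4): max 4 — fails this test, so Rejected.
(4,6): max 6 — fits, so Accepted.
(9,6): max 9 — fits, so Accepted.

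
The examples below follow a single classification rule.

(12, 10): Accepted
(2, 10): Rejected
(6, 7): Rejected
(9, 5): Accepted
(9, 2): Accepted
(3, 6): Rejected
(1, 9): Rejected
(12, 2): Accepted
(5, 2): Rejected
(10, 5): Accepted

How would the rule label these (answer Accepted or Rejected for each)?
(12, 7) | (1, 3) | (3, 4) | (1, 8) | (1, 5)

Accepted, Rejected, Rejected, Rejected, Rejected

The classifier is using: first ≥ 7.
(12, 7): Accepted (first 12). (1, 3): Rejected (first 1). (3, 4): Rejected (first 3). (1, 8): Rejected (first 1). (1, 5): Rejected (first 1).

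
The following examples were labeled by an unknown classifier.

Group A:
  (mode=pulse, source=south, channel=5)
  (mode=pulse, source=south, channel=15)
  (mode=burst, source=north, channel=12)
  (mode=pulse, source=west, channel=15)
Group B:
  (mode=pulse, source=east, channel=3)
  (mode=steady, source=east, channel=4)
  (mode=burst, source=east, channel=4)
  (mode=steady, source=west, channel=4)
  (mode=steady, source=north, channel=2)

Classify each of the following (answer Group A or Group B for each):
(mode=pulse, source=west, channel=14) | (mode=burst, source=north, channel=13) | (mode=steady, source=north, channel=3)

Rule: channel ≥ 5. This holds for each 'Group A' example and fails for each 'Group B' one.
(mode=pulse, source=west, channel=14): channel = 14, passes → Group A.
(mode=burst, source=north, channel=13): channel = 13, passes → Group A.
(mode=steady, source=north, channel=3): channel = 3, lacks this property → Group B.

Group A, Group A, Group B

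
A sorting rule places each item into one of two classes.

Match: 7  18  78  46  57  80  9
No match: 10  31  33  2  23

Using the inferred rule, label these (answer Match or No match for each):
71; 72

A rule that fits every label: digit sum ≥ 7 — true of each 'Match' example, false of each 'No match' one.
71 — digit sum 7+1 = 8, hence Match.
72 — digit sum 7+2 = 9, hence Match.

Match, Match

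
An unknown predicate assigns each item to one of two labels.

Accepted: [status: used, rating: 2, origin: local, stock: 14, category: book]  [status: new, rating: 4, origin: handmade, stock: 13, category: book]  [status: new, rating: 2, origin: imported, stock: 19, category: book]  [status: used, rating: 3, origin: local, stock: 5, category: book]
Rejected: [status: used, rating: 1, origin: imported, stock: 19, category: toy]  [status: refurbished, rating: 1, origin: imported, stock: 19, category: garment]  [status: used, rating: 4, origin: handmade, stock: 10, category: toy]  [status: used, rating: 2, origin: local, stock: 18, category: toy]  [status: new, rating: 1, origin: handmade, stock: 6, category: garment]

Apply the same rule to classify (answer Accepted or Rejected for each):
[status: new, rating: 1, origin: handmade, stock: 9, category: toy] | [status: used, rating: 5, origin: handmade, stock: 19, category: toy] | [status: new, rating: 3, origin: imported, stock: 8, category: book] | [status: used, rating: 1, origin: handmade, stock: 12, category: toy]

A rule that fits every label: category is book — true of each 'Accepted' example, false of each 'Rejected' one.
[status: new, rating: 1, origin: handmade, stock: 9, category: toy]: category is toy — does not fit, so Rejected. [status: used, rating: 5, origin: handmade, stock: 19, category: toy]: category is toy — does not fit, so Rejected. [status: new, rating: 3, origin: imported, stock: 8, category: book]: category is book — fits, so Accepted. [status: used, rating: 1, origin: handmade, stock: 12, category: toy]: category is toy — does not fit, so Rejected.

Rejected, Rejected, Accepted, Rejected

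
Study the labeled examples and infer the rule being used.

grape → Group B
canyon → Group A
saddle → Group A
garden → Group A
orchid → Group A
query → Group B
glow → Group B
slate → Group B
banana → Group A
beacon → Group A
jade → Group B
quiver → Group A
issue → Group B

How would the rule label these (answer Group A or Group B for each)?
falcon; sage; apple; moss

The rule appears to be: length 6.
Group A: falcon, since length 6. Group B: sage, since length 4. Group B: apple, since length 5. Group B: moss, since length 4.

Group A, Group B, Group B, Group B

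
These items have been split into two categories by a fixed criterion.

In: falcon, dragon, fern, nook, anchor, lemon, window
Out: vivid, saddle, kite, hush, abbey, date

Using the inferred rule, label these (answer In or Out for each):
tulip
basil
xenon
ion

Out, Out, In, In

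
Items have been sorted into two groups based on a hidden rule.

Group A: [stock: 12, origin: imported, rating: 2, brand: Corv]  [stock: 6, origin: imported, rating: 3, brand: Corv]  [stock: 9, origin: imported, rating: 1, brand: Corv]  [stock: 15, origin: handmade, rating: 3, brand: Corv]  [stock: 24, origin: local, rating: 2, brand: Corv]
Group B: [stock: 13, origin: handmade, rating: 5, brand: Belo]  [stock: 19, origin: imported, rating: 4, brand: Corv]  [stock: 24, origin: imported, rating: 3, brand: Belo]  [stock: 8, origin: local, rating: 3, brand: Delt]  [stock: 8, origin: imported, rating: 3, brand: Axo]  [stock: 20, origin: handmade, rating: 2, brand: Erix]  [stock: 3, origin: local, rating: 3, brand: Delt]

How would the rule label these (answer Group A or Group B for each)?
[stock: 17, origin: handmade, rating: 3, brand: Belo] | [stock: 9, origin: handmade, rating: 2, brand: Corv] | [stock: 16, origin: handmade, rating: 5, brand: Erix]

Group B, Group A, Group B

The common property of the 'Group A' items is: brand is Corv AND rating ≤ 3. No 'Group B' item has it.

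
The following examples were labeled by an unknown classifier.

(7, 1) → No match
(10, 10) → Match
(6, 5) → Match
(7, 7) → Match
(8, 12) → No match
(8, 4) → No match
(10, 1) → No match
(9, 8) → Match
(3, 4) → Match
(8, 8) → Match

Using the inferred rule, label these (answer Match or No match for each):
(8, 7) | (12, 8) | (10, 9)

Match, No match, Match

The simplest hypothesis consistent with all the labels is: |first − second| ≤ 1.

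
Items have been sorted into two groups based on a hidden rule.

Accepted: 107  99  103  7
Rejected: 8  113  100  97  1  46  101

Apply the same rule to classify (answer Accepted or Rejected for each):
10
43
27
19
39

Rejected, Accepted, Accepted, Accepted, Accepted

The classifier is using: ≡ 3 (mod 4).
Rejected: 10, since 10 mod 4 = 2.
Accepted: 43, since 43 mod 4 = 3.
Accepted: 27, since 27 mod 4 = 3.
Accepted: 19, since 19 mod 4 = 3.
Accepted: 39, since 39 mod 4 = 3.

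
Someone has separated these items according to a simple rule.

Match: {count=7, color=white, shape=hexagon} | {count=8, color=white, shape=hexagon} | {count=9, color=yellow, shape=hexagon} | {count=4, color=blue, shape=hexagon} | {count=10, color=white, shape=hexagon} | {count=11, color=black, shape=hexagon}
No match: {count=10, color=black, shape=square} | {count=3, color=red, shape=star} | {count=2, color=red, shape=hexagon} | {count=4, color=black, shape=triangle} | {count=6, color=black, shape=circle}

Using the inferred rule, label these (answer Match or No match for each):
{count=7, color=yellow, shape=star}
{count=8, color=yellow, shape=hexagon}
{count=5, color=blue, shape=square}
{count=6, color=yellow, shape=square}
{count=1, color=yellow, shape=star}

The simplest hypothesis consistent with all the labels is: shape is hexagon AND count ≥ 3.

No match, Match, No match, No match, No match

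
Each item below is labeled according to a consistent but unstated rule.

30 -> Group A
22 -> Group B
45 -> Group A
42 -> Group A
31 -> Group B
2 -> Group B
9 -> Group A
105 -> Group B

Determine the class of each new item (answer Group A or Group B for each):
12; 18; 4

The simplest hypothesis consistent with all the labels is: multiple of 3 AND at most 45.
12 — 12 = 3·4, 12 ≤ 45, hence Group A.
18 — 18 = 3·6, 18 ≤ 45, hence Group A.
4 — 4 = 3·1 + 1, 4 ≤ 45, hence Group B.

Group A, Group A, Group B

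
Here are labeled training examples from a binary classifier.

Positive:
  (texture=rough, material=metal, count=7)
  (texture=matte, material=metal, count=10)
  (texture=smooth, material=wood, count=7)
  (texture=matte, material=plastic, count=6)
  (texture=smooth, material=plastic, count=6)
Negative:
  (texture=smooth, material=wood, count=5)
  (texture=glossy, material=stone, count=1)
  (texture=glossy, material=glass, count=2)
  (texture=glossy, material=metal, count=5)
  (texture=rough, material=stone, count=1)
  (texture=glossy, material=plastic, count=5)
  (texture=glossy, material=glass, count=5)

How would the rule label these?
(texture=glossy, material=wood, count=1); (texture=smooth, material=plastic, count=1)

Rule: count ≥ 6. This holds for each 'Positive' example and fails for each 'Negative' one.
(texture=glossy, material=wood, count=1): count = 1, fails the rule → Negative. (texture=smooth, material=plastic, count=1): count = 1, fails the rule → Negative.

Negative, Negative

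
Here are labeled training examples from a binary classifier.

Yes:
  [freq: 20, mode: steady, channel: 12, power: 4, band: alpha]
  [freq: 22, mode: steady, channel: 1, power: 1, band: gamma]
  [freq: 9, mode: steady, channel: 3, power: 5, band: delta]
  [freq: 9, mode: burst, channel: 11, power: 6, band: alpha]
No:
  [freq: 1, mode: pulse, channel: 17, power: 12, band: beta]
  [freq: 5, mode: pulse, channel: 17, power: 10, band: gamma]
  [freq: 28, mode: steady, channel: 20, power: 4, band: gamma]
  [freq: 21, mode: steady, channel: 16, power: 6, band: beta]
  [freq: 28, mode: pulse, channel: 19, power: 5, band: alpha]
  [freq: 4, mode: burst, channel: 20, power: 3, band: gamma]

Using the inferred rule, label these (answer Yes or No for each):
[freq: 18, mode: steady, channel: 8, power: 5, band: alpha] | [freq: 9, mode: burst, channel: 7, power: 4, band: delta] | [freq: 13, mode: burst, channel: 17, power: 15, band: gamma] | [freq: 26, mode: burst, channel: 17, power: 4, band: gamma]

Yes, Yes, No, No

One predicate separates the groups cleanly: channel ≤ 12.
[freq: 18, mode: steady, channel: 8, power: 5, band: alpha]: channel = 8 — qualifies, so Yes. [freq: 9, mode: burst, channel: 7, power: 4, band: delta]: channel = 7 — qualifies, so Yes. [freq: 13, mode: burst, channel: 17, power: 15, band: gamma]: channel = 17 — does not satisfy this, so No. [freq: 26, mode: burst, channel: 17, power: 4, band: gamma]: channel = 17 — does not satisfy this, so No.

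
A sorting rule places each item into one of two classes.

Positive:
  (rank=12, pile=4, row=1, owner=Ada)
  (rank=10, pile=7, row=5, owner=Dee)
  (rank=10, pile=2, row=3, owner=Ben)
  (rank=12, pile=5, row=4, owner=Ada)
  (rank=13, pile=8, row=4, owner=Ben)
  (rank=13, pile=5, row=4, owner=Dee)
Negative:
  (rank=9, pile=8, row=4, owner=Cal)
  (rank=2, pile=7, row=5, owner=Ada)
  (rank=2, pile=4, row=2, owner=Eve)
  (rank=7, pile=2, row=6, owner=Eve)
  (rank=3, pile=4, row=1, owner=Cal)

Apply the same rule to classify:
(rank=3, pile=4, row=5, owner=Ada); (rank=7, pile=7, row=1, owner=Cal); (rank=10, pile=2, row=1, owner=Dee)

Negative, Negative, Positive

Rule: rank ≥ 10. This holds for each 'Positive' example and fails for each 'Negative' one.
(rank=3, pile=4, row=5, owner=Ada): Negative (rank = 3).
(rank=7, pile=7, row=1, owner=Cal): Negative (rank = 7).
(rank=10, pile=2, row=1, owner=Dee): Positive (rank = 10).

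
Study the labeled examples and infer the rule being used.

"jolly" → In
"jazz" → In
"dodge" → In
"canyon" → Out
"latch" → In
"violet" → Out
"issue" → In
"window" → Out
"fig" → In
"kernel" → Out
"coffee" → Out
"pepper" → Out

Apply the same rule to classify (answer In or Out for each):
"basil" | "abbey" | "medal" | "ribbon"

In, In, In, Out

Every 'In' example satisfies: length ≤ 5. None of the 'Out' examples do.
"basil": In (length 5). "abbey": In (length 5). "medal": In (length 5). "ribbon": Out (length 6).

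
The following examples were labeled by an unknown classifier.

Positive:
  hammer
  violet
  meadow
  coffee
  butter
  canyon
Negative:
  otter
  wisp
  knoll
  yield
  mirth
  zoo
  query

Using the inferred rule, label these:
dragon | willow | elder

Positive, Positive, Negative

'Positive' ⟺ length 6.
dragon: Positive (length 6).
willow: Positive (length 6).
elder: Negative (length 5).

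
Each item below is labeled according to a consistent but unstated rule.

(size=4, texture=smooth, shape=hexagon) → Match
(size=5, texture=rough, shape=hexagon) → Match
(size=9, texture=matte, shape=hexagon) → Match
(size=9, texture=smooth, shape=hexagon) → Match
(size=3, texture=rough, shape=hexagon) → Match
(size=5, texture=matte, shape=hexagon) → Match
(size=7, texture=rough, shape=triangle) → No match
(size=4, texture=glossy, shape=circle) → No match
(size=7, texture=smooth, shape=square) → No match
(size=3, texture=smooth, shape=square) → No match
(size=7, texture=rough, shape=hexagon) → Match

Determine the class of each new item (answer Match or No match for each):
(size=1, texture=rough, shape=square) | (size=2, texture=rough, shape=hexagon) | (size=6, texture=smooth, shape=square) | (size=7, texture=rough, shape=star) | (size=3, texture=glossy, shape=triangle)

The simplest hypothesis consistent with all the labels is: shape is hexagon.
(size=1, texture=rough, shape=square) — shape is square, hence No match.
(size=2, texture=rough, shape=hexagon) — shape is hexagon, hence Match.
(size=6, texture=smooth, shape=square) — shape is square, hence No match.
(size=7, texture=rough, shape=star) — shape is star, hence No match.
(size=3, texture=glossy, shape=triangle) — shape is triangle, hence No match.

No match, Match, No match, No match, No match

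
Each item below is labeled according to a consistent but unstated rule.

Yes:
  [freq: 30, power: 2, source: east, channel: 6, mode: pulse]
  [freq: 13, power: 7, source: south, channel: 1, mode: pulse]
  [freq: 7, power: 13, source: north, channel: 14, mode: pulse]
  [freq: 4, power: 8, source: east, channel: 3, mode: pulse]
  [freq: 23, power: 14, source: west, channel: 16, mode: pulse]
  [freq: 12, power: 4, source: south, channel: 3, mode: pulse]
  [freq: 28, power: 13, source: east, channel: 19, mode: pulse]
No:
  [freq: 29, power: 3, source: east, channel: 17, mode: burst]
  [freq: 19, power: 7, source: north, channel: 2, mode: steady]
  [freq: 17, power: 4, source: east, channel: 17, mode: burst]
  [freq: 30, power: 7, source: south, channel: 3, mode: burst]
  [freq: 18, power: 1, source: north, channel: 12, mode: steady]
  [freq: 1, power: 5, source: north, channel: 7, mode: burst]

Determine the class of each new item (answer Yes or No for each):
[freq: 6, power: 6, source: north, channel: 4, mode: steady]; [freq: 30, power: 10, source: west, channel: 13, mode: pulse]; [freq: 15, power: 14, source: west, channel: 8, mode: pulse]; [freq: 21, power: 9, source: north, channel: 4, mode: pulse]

No, Yes, Yes, Yes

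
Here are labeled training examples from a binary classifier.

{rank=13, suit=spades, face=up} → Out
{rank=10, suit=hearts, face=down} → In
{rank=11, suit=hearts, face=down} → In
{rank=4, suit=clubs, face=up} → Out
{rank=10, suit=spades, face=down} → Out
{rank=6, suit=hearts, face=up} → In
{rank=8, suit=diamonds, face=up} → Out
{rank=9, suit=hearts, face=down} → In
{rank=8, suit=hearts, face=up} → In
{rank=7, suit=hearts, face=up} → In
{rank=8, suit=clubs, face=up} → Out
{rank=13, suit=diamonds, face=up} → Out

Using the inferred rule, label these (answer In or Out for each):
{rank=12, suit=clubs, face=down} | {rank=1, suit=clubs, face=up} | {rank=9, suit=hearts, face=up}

All 'In' examples share one property — suit is hearts — and every 'Out' example lacks it.
{rank=12, suit=clubs, face=down}: suit is clubs, does not fit → Out.
{rank=1, suit=clubs, face=up}: suit is clubs, does not fit → Out.
{rank=9, suit=hearts, face=up}: suit is hearts, fits → In.

Out, Out, In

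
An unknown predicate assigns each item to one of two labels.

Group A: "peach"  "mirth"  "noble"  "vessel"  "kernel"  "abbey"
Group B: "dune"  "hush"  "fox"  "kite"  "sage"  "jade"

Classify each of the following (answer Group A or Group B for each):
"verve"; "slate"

Group A, Group A

The classifier is using: length ≥ 5.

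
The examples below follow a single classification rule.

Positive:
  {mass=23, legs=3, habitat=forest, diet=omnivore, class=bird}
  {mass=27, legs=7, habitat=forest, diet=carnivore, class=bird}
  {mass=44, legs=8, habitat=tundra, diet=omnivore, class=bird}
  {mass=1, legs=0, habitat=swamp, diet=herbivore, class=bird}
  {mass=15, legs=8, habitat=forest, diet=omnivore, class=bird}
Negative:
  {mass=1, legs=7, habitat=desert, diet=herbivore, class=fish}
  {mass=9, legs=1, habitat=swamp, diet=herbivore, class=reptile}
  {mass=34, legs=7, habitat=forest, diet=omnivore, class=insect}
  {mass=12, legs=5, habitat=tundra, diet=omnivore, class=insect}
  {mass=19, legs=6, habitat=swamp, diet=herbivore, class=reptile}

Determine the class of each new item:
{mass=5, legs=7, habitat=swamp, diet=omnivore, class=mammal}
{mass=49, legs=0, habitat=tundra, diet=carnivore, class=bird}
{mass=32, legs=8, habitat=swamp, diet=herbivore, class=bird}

Negative, Positive, Positive

'Positive' ⟺ class is bird.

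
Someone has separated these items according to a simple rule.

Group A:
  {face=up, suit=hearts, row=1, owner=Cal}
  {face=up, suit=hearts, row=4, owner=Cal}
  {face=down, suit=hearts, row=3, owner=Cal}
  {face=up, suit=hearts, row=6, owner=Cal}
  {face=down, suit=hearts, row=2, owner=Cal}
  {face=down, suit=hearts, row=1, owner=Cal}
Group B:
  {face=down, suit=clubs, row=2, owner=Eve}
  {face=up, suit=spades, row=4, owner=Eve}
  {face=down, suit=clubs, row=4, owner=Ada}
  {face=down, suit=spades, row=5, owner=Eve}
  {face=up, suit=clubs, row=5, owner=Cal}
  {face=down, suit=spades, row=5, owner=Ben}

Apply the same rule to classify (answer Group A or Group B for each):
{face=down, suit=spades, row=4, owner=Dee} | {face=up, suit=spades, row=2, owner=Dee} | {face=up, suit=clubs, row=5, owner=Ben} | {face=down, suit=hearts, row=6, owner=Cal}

The simplest hypothesis consistent with all the labels is: suit is hearts.
{face=down, suit=spades, row=4, owner=Dee}: Group B (suit is spades).
{face=up, suit=spades, row=2, owner=Dee}: Group B (suit is spades).
{face=up, suit=clubs, row=5, owner=Ben}: Group B (suit is clubs).
{face=down, suit=hearts, row=6, owner=Cal}: Group A (suit is hearts).

Group B, Group B, Group B, Group A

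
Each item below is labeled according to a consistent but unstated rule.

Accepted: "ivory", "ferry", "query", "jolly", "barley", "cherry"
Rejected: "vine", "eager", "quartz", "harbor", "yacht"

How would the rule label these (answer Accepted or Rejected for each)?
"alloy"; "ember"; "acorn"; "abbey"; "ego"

Accepted, Rejected, Rejected, Accepted, Rejected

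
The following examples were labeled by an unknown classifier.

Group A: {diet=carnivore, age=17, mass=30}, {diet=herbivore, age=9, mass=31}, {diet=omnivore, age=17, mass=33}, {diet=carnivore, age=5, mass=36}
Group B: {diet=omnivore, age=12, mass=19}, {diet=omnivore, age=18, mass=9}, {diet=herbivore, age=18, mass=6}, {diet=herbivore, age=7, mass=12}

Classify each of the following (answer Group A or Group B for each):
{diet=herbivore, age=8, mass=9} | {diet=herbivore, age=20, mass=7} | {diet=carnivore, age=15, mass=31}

Rule: mass ≥ 30. This holds for each 'Group A' example and fails for each 'Group B' one.

Group B, Group B, Group A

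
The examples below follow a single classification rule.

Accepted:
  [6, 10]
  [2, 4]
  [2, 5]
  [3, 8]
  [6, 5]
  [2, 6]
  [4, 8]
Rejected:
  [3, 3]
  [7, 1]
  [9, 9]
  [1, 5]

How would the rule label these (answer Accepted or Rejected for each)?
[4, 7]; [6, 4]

Accepted, Accepted

Rule: product is even. This holds for each 'Accepted' example and fails for each 'Rejected' one.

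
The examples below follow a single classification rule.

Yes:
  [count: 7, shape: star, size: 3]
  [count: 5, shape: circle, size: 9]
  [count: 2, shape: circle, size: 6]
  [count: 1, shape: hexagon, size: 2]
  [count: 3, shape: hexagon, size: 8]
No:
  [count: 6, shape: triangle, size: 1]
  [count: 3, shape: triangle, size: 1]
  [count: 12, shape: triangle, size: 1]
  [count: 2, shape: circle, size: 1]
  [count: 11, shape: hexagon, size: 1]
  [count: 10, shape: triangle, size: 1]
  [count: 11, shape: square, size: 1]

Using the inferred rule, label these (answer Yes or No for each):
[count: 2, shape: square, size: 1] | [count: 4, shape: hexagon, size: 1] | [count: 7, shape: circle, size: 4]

No, No, Yes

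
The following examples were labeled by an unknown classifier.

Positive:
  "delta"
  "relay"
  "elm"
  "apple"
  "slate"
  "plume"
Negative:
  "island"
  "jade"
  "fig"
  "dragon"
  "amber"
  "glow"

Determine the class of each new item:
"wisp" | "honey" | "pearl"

Negative, Negative, Positive

The common property of the 'Positive' items is: odd length AND contains 'l'. No 'Negative' item has it.
"wisp": length 4, no 'l', doesn't qualify → Negative.
"honey": length 5, no 'l', doesn't qualify → Negative.
"pearl": length 5, has 'l', matches → Positive.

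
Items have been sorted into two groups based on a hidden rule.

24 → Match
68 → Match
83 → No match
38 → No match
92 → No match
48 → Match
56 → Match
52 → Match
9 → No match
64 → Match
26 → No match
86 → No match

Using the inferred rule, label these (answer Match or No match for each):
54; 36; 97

All 'Match' examples share one property — multiple of 4 AND at most 68 — and every 'No match' example lacks it.
54 — 54 = 4·13 + 2, 54 ≤ 68, hence No match.
36 — 36 = 4·9, 36 ≤ 68, hence Match.
97 — 97 = 4·24 + 1, 97 > 68, hence No match.

No match, Match, No match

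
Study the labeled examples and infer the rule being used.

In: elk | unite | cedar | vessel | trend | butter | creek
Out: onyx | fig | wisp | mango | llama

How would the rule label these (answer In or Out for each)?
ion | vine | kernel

Out, In, In

A rule that fits every label: contains 'e' — true of each 'In' example, false of each 'Out' one.
ion — no 'e', hence Out.
vine — has 'e', hence In.
kernel — has 'e', hence In.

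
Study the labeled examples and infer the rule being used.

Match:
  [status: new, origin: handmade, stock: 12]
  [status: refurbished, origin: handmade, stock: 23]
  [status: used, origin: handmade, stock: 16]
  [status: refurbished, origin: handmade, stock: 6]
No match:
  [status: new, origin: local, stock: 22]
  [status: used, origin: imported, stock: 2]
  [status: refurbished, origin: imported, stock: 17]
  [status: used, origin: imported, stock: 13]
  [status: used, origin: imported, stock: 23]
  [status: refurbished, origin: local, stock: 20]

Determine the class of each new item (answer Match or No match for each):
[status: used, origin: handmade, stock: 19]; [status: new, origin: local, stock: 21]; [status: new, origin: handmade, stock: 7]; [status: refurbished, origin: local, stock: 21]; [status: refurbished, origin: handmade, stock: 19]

Every 'Match' example satisfies: origin is handmade. None of the 'No match' examples do.
[status: used, origin: handmade, stock: 19]: origin is handmade, meets the rule → Match.
[status: new, origin: local, stock: 21]: origin is local, doesn't match → No match.
[status: new, origin: handmade, stock: 7]: origin is handmade, meets the rule → Match.
[status: refurbished, origin: local, stock: 21]: origin is local, doesn't match → No match.
[status: refurbished, origin: handmade, stock: 19]: origin is handmade, meets the rule → Match.

Match, No match, Match, No match, Match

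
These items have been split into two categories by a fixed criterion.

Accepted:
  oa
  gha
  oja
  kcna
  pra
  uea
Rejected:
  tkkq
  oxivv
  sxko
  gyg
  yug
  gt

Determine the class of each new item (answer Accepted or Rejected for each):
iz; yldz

Rule: contains 'a'. This holds for each 'Accepted' example and fails for each 'Rejected' one.

Rejected, Rejected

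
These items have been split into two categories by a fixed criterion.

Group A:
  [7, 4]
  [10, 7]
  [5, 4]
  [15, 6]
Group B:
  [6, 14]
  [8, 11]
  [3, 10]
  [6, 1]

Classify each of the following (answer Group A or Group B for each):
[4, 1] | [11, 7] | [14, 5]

The classifier is using: first > second AND sum ≥ 9.
[4, 1] — 4 > 1, 4+1 = 5, hence Group B.
[11, 7] — 11 > 7, 11+7 = 18, hence Group A.
[14, 5] — 14 > 5, 14+5 = 19, hence Group A.

Group B, Group A, Group A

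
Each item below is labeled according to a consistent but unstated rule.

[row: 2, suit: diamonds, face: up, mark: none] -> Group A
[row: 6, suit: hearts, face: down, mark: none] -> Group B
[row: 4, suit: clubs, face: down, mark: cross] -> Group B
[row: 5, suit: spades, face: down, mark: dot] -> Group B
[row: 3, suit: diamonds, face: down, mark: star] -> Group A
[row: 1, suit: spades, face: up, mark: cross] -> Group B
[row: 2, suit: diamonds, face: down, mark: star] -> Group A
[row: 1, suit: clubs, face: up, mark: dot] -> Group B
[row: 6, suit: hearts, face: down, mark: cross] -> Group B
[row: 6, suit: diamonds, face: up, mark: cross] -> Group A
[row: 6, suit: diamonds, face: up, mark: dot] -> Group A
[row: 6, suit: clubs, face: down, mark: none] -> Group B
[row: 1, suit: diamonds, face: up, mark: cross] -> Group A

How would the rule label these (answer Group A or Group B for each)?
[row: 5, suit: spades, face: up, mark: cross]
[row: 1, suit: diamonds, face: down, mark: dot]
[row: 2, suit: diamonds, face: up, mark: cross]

Group B, Group A, Group A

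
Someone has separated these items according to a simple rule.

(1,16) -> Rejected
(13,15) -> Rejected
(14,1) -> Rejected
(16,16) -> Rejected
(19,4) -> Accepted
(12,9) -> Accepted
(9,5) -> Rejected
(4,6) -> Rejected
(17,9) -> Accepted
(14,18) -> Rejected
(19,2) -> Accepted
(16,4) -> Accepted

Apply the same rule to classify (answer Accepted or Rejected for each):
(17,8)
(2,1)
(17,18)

The classifier is using: first > second AND sum ≥ 17.
(17,8) — 17 > 8, 17+8 = 25, hence Accepted. (2,1) — 2 > 1, 2+1 = 3, hence Rejected. (17,18) — 17 < 18, 17+18 = 35, hence Rejected.

Accepted, Rejected, Rejected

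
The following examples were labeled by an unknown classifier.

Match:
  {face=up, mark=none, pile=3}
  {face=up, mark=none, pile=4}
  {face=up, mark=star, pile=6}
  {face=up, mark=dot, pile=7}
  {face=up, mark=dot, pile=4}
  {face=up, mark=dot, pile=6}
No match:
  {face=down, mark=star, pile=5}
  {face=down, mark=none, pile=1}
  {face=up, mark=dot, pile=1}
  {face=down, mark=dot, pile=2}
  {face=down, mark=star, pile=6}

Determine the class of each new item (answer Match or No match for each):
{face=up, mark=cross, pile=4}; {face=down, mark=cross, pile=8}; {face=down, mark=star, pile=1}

The common property of the 'Match' items is: face is up AND pile ≥ 2. No 'No match' item has it.

Match, No match, No match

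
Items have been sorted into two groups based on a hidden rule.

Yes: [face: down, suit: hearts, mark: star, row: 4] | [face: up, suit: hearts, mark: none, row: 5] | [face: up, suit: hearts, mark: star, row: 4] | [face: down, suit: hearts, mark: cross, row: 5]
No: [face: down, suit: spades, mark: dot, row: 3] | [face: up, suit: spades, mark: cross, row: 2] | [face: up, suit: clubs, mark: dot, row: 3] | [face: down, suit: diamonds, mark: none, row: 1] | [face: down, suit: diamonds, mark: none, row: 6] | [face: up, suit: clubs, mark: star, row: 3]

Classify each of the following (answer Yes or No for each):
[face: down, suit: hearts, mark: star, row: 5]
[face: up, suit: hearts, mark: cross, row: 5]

Yes, Yes

Comparing the two groups points to one rule — suit is hearts.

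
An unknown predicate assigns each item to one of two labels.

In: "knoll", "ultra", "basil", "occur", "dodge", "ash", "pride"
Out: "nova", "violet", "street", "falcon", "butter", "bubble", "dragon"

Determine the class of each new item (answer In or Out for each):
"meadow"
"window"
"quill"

Out, Out, In

The rule appears to be: odd length.
"meadow" → length 6 → Out.
"window" → length 6 → Out.
"quill" → length 5 → In.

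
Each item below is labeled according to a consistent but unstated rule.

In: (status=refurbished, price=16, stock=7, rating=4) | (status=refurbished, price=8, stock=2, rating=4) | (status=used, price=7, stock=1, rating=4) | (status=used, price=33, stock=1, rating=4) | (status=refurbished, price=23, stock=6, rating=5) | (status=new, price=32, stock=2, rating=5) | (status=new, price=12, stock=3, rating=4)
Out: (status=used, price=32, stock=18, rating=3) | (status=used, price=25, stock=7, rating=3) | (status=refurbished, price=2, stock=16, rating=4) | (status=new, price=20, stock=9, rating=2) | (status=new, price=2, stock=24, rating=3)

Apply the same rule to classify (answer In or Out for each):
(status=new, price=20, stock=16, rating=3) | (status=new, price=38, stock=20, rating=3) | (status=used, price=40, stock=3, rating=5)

The common property of the 'In' items is: price ≥ 7 AND rating ≥ 4. No 'Out' item has it.
Out: (status=new, price=20, stock=16, rating=3), since price = 20, rating = 3. Out: (status=new, price=38, stock=20, rating=3), since price = 38, rating = 3. In: (status=used, price=40, stock=3, rating=5), since price = 40, rating = 5.

Out, Out, In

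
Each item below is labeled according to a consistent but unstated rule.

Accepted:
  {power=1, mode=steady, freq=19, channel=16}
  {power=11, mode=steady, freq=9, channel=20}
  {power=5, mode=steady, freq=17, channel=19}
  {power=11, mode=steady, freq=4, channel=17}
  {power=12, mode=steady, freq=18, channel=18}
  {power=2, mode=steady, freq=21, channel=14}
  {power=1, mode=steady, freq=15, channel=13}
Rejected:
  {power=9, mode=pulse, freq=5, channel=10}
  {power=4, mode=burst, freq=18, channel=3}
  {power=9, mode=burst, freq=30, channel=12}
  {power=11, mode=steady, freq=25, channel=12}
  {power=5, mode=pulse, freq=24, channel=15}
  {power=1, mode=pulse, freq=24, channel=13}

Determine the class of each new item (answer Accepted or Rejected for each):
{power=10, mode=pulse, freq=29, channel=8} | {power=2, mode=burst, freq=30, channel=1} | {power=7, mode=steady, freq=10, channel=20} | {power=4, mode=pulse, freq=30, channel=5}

The distinguishing property — mode is steady AND freq ≤ 21 — holds for all the 'Accepted' cases and none of the 'Rejected' cases.
{power=10, mode=pulse, freq=29, channel=8}: Rejected (mode is pulse, freq = 29). {power=2, mode=burst, freq=30, channel=1}: Rejected (mode is burst, freq = 30). {power=7, mode=steady, freq=10, channel=20}: Accepted (mode is steady, freq = 10). {power=4, mode=pulse, freq=30, channel=5}: Rejected (mode is pulse, freq = 30).

Rejected, Rejected, Accepted, Rejected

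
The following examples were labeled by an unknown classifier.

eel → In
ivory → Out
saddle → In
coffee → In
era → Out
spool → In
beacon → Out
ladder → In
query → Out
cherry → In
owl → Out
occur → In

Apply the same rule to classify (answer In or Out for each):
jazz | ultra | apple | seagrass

Rule: has a double letter. This holds for each 'In' example and fails for each 'Out' one.
jazz: 'zz' doubled — qualifies, so In.
ultra: no doubled letter — does not satisfy this, so Out.
apple: 'pp' doubled — qualifies, so In.
seagrass: 'ss' doubled — qualifies, so In.

In, Out, In, In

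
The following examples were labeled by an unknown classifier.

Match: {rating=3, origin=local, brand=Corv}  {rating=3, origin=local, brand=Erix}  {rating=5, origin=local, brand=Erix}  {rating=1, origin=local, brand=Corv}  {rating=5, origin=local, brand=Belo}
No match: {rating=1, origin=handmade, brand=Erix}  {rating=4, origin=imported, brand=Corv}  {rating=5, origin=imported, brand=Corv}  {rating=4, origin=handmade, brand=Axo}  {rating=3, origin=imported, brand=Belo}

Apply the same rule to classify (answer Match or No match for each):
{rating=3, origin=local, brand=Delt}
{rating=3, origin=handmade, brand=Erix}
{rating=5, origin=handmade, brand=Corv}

The classifier is using: origin is local.

Match, No match, No match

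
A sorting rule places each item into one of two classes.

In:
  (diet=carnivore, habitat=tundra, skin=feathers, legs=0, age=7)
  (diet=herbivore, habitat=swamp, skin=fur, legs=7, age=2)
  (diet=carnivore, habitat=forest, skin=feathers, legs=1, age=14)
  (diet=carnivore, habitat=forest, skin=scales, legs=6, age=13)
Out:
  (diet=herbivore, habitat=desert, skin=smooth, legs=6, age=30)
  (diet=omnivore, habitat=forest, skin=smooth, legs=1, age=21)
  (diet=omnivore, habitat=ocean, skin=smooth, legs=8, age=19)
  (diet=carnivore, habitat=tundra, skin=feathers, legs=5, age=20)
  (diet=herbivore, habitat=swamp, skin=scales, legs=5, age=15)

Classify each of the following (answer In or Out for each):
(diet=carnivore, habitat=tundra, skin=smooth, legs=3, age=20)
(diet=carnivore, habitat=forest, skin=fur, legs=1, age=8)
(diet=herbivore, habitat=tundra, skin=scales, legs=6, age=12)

Out, In, In

The pattern is that an item is 'In' exactly when: age ≤ 14.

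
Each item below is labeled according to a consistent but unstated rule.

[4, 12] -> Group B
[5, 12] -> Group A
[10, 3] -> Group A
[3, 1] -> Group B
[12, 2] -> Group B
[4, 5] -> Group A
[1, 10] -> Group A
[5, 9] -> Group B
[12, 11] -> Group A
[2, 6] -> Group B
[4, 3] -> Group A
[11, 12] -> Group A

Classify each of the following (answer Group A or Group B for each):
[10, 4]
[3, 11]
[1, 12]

Group B, Group B, Group A

The rule appears to be: sum is odd.
[10, 4] → 10+4 = 14 → Group B. [3, 11] → 3+11 = 14 → Group B. [1, 12] → 1+12 = 13 → Group A.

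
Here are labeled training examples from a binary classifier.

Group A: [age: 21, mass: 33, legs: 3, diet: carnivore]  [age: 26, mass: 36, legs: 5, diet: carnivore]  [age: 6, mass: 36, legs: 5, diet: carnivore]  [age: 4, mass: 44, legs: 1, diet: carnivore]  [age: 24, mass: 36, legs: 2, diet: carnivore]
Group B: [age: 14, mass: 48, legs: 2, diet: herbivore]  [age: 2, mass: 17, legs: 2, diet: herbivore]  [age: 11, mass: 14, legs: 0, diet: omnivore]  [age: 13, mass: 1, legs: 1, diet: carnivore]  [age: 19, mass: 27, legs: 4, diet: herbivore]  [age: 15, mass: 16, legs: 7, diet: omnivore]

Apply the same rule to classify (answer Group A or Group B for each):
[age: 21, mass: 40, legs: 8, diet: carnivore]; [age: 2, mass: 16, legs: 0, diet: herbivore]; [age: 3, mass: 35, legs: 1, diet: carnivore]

The classifier is using: diet is carnivore AND mass ≥ 14.
Group A: [age: 21, mass: 40, legs: 8, diet: carnivore], since diet is carnivore, mass = 40. Group B: [age: 2, mass: 16, legs: 0, diet: herbivore], since diet is herbivore, mass = 16. Group A: [age: 3, mass: 35, legs: 1, diet: carnivore], since diet is carnivore, mass = 35.

Group A, Group B, Group A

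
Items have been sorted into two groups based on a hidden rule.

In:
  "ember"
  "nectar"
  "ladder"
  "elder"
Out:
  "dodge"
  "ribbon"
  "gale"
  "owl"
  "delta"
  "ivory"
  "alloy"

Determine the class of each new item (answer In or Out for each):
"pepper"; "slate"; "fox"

Looking at the examples, the only property every 'In' case has and every 'Out' case lacks is: ends with 'r'.
In: "pepper", since ends with 'r'.
Out: "slate", since ends with 'e'.
Out: "fox", since ends with 'x'.

In, Out, Out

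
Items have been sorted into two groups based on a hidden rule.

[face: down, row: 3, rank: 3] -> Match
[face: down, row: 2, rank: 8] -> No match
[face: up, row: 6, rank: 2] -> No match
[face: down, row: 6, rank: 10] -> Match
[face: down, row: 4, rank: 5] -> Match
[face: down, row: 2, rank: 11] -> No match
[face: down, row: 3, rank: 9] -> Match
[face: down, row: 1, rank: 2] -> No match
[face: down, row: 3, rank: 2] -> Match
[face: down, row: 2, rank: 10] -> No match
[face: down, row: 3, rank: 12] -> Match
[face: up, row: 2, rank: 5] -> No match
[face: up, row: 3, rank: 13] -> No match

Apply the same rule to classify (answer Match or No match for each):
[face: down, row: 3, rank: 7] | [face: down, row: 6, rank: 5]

The pattern is that an item is 'Match' exactly when: face is down AND row ≥ 3.
[face: down, row: 3, rank: 7] → face is down, row = 3 → Match. [face: down, row: 6, rank: 5] → face is down, row = 6 → Match.

Match, Match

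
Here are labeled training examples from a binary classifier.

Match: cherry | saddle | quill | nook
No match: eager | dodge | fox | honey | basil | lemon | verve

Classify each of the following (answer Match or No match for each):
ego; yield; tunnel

Checking candidate rules against both groups, what survives is: has a double letter.

No match, No match, Match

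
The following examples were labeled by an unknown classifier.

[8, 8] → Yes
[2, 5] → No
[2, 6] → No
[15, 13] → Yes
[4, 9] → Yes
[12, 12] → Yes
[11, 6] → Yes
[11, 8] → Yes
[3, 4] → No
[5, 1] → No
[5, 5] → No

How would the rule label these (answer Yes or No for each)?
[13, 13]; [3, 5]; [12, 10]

Yes, No, Yes

One predicate separates the groups cleanly: sum ≥ 13.
[13, 13] → 13+13 = 26 → Yes.
[3, 5] → 3+5 = 8 → No.
[12, 10] → 12+10 = 22 → Yes.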